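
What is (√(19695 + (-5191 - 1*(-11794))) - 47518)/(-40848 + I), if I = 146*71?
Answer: 23759/15241 - 3*√2922/30482 ≈ 1.5536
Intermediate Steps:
I = 10366
(√(19695 + (-5191 - 1*(-11794))) - 47518)/(-40848 + I) = (√(19695 + (-5191 - 1*(-11794))) - 47518)/(-40848 + 10366) = (√(19695 + (-5191 + 11794)) - 47518)/(-30482) = (√(19695 + 6603) - 47518)*(-1/30482) = (√26298 - 47518)*(-1/30482) = (3*√2922 - 47518)*(-1/30482) = (-47518 + 3*√2922)*(-1/30482) = 23759/15241 - 3*√2922/30482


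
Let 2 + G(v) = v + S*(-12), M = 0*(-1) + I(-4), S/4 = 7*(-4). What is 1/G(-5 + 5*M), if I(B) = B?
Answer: 1/1317 ≈ 0.00075930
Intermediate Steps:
S = -112 (S = 4*(7*(-4)) = 4*(-28) = -112)
M = -4 (M = 0*(-1) - 4 = 0 - 4 = -4)
G(v) = 1342 + v (G(v) = -2 + (v - 112*(-12)) = -2 + (v + 1344) = -2 + (1344 + v) = 1342 + v)
1/G(-5 + 5*M) = 1/(1342 + (-5 + 5*(-4))) = 1/(1342 + (-5 - 20)) = 1/(1342 - 25) = 1/1317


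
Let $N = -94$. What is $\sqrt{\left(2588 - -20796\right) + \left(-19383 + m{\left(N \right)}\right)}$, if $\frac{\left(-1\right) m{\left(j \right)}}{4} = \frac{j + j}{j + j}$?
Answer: $\sqrt{3997} \approx 63.222$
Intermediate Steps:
$m{\left(j \right)} = -4$ ($m{\left(j \right)} = - 4 \frac{j + j}{j + j} = - 4 \frac{2 j}{2 j} = - 4 \cdot 2 j \frac{1}{2 j} = \left(-4\right) 1 = -4$)
$\sqrt{\left(2588 - -20796\right) + \left(-19383 + m{\left(N \right)}\right)} = \sqrt{\left(2588 - -20796\right) - 19387} = \sqrt{\left(2588 + 20796\right) - 19387} = \sqrt{23384 - 19387} = \sqrt{3997}$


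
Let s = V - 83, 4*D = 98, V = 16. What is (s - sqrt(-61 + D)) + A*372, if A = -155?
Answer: -57727 - I*sqrt(146)/2 ≈ -57727.0 - 6.0415*I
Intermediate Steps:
D = 49/2 (D = (1/4)*98 = 49/2 ≈ 24.500)
s = -67 (s = 16 - 83 = -67)
(s - sqrt(-61 + D)) + A*372 = (-67 - sqrt(-61 + 49/2)) - 155*372 = (-67 - sqrt(-73/2)) - 57660 = (-67 - I*sqrt(146)/2) - 57660 = -57727 - I*sqrt(146)/2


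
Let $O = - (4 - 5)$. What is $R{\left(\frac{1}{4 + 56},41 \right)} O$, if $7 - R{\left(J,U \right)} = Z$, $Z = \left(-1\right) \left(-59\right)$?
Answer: $-52$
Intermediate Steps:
$Z = 59$
$R{\left(J,U \right)} = -52$ ($R{\left(J,U \right)} = 7 - 59 = -52$)
$O = 1$ ($O = \left(-1\right) \left(-1\right) = 1$)
$R{\left(\frac{1}{4 + 56},41 \right)} O = \left(-52\right) 1 = -52$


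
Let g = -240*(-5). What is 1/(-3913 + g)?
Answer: -1/2713 ≈ -0.00036860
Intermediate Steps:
g = 1200
1/(-3913 + g) = 1/(-3913 + 1200) = 1/(-2713) = -1/2713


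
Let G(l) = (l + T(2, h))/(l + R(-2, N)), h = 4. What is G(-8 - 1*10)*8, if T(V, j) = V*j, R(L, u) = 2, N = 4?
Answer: 5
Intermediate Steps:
G(l) = (8 + l)/(2 + l) (G(l) = (l + 2*4)/(l + 2) = (l + 8)/(2 + l) = (8 + l)/(2 + l))
G(-8 - 1*10)*8 = ((8 + (-8 - 1*10))/(2 + (-8 - 1*10)))*8 = ((8 + (-8 - 10))/(2 + (-8 - 10)))*8 = ((8 - 18)/(2 - 18))*8 = (-10/(-16))*8 = -1/16*(-10)*8 = (5/8)*8 = 5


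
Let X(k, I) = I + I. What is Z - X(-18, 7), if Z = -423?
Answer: -437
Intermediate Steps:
X(k, I) = 2*I
Z - X(-18, 7) = -423 - 2*7 = -423 - 1*14 = -423 - 14 = -437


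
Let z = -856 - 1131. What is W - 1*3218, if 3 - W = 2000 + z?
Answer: -3228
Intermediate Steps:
z = -1987
W = -10 (W = 3 - (2000 - 1987) = 3 - 1*13 = 3 - 13 = -10)
W - 1*3218 = -10 - 1*3218 = -10 - 3218 = -3228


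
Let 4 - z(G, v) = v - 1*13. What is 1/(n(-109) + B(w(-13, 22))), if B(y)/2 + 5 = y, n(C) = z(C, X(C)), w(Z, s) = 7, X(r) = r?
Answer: 1/130 ≈ 0.0076923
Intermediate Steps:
z(G, v) = 17 - v (z(G, v) = 4 - (v - 1*13) = 4 - (v - 13) = 4 - (-13 + v) = 4 + (13 - v) = 17 - v)
n(C) = 17 - C
B(y) = -10 + 2*y
1/(n(-109) + B(w(-13, 22))) = 1/((17 - 1*(-109)) + (-10 + 2*7)) = 1/((17 + 109) + (-10 + 14)) = 1/(126 + 4) = 1/130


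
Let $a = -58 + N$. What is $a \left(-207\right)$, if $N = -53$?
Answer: $22977$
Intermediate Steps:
$a = -111$ ($a = -58 - 53 = -111$)
$a \left(-207\right) = \left(-111\right) \left(-207\right) = 22977$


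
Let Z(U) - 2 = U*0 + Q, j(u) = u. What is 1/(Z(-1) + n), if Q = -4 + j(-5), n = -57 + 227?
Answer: 1/163 ≈ 0.0061350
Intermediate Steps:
n = 170
Q = -9 (Q = -4 - 5 = -9)
Z(U) = -7 (Z(U) = 2 + (U*0 - 9) = 2 + (0 - 9) = 2 - 9 = -7)
1/(Z(-1) + n) = 1/(-7 + 170) = 1/163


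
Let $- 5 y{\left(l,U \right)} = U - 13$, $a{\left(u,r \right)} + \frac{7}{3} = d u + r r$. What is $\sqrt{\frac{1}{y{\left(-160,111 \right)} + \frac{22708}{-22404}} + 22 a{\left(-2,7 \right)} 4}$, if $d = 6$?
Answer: $\frac{\sqrt{9149721957021849}}{1731849} \approx 55.232$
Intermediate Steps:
$a{\left(u,r \right)} = - \frac{7}{3} + r^{2} + 6 u$ ($a{\left(u,r \right)} = - \frac{7}{3} + \left(6 u + r r\right) = - \frac{7}{3} + \left(6 u + r^{2}\right) = - \frac{7}{3} + \left(r^{2} + 6 u\right) = - \frac{7}{3} + r^{2} + 6 u$)
$y{\left(l,U \right)} = \frac{13}{5} - \frac{U}{5}$ ($y{\left(l,U \right)} = - \frac{U - 13}{5} = - \frac{-13 + U}{5} = \frac{13}{5} - \frac{U}{5}$)
$\sqrt{\frac{1}{y{\left(-160,111 \right)} + \frac{22708}{-22404}} + 22 a{\left(-2,7 \right)} 4} = \sqrt{\frac{1}{\left(\frac{13}{5} - \frac{111}{5}\right) + \frac{22708}{-22404}} + 22 \left(- \frac{7}{3} + 7^{2} + 6 \left(-2\right)\right) 4} = \sqrt{\frac{1}{\left(\frac{13}{5} - \frac{111}{5}\right) + 22708 \left(- \frac{1}{22404}\right)} + 22 \left(- \frac{7}{3} + 49 - 12\right) 4} = \sqrt{\frac{1}{- \frac{98}{5} - \frac{5677}{5601}} + 22 \cdot \frac{104}{3} \cdot 4} = \sqrt{\frac{1}{- \frac{577283}{28005}} + \frac{2288}{3} \cdot 4} = \sqrt{- \frac{28005}{577283} + \frac{9152}{3}} = \sqrt{\frac{5283210001}{1731849}} = \frac{\sqrt{9149721957021849}}{1731849}$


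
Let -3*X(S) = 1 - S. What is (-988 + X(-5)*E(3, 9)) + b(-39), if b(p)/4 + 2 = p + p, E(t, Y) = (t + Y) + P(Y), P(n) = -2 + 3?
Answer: -1334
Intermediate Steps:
P(n) = 1
X(S) = -⅓ + S/3 (X(S) = -(1 - S)/3 = -⅓ + S/3)
E(t, Y) = 1 + Y + t (E(t, Y) = (t + Y) + 1 = (Y + t) + 1 = 1 + Y + t)
b(p) = -8 + 8*p (b(p) = -8 + 4*(p + p) = -8 + 4*(2*p) = -8 + 8*p)
(-988 + X(-5)*E(3, 9)) + b(-39) = (-988 + (-⅓ + (⅓)*(-5))*(1 + 9 + 3)) + (-8 + 8*(-39)) = (-988 + (-⅓ - 5/3)*13) + (-8 - 312) = (-988 - 2*13) - 320 = (-988 - 26) - 320 = -1014 - 320 = -1334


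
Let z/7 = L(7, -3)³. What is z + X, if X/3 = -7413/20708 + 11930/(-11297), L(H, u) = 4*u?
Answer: -2830709759799/233938276 ≈ -12100.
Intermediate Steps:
X = -992373303/233938276 (X = 3*(-7413/20708 + 11930/(-11297)) = 3*(-7413*1/20708 + 11930*(-1/11297)) = 3*(-7413/20708 - 11930/11297) = 3*(-330791101/233938276) = -992373303/233938276 ≈ -4.2420)
z = -12096 (z = 7*(4*(-3))³ = 7*(-12)³ = 7*(-1728) = -12096)
z + X = -12096 - 992373303/233938276 = -2830709759799/233938276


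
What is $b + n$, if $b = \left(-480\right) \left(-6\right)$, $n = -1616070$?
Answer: $-1613190$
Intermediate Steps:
$b = 2880$
$b + n = 2880 - 1616070 = -1613190$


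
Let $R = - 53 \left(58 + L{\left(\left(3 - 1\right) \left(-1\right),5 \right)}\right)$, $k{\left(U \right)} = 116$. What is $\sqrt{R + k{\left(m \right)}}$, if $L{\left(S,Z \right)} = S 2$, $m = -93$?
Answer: $i \sqrt{2746} \approx 52.402 i$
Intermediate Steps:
$L{\left(S,Z \right)} = 2 S$
$R = -2862$ ($R = - 53 \left(58 + 2 \left(3 - 1\right) \left(-1\right)\right) = - 53 \left(58 + 2 \cdot 2 \left(-1\right)\right) = - 53 \left(58 + 2 \left(-2\right)\right) = - 53 \left(58 - 4\right) = \left(-53\right) 54 = -2862$)
$\sqrt{R + k{\left(m \right)}} = \sqrt{-2862 + 116} = \sqrt{-2746} = i \sqrt{2746}$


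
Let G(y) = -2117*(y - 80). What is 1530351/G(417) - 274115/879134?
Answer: -1540945186369/627199690486 ≈ -2.4569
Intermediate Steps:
G(y) = 169360 - 2117*y (G(y) = -2117*(-80 + y) = 169360 - 2117*y)
1530351/G(417) - 274115/879134 = 1530351/(169360 - 2117*417) - 274115/879134 = 1530351/(169360 - 882789) - 274115*1/879134 = 1530351/(-713429) - 274115/879134 = 1530351*(-1/713429) - 274115/879134 = -1530351/713429 - 274115/879134 = -1540945186369/627199690486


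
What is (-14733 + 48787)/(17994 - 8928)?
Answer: 17027/4533 ≈ 3.7562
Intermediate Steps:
(-14733 + 48787)/(17994 - 8928) = 34054/9066 = 34054*(1/9066) = 17027/4533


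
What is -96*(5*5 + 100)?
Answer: -12000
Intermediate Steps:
-96*(5*5 + 100) = -96*(25 + 100) = -96*125 = -12000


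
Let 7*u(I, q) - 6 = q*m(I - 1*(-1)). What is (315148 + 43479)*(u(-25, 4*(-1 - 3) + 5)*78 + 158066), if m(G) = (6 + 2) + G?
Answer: 57414030938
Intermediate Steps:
m(G) = 8 + G
u(I, q) = 6/7 + q*(9 + I)/7 (u(I, q) = 6/7 + (q*(8 + (I - 1*(-1))))/7 = 6/7 + (q*(8 + (I + 1)))/7 = 6/7 + (q*(8 + (1 + I)))/7 = 6/7 + (q*(9 + I))/7 = 6/7 + q*(9 + I)/7)
(315148 + 43479)*(u(-25, 4*(-1 - 3) + 5)*78 + 158066) = (315148 + 43479)*((6/7 + (4*(-1 - 3) + 5)*(9 - 25)/7)*78 + 158066) = 358627*((6/7 + (⅐)*(4*(-4) + 5)*(-16))*78 + 158066) = 358627*((6/7 + (⅐)*(-16 + 5)*(-16))*78 + 158066) = 358627*((6/7 + (⅐)*(-11)*(-16))*78 + 158066) = 358627*((6/7 + 176/7)*78 + 158066) = 358627*(26*78 + 158066) = 358627*(2028 + 158066) = 358627*160094 = 57414030938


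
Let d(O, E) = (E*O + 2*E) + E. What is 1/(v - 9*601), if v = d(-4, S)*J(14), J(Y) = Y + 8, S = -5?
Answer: -1/5299 ≈ -0.00018871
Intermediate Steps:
J(Y) = 8 + Y
d(O, E) = 3*E + E*O (d(O, E) = (2*E + E*O) + E = 3*E + E*O)
v = 110 (v = (-5*(3 - 4))*(8 + 14) = -5*(-1)*22 = 5*22 = 110)
1/(v - 9*601) = 1/(110 - 9*601) = 1/(110 - 5409) = 1/(-5299) = -1/5299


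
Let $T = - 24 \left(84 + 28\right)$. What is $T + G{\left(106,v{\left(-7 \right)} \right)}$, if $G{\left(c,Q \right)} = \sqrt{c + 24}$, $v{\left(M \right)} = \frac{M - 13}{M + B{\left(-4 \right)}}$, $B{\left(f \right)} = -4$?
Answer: $-2688 + \sqrt{130} \approx -2676.6$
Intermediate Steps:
$v{\left(M \right)} = \frac{-13 + M}{-4 + M}$ ($v{\left(M \right)} = \frac{M - 13}{M - 4} = \frac{-13 + M}{-4 + M}$)
$G{\left(c,Q \right)} = \sqrt{24 + c}$
$T = -2688$ ($T = \left(-24\right) 112 = -2688$)
$T + G{\left(106,v{\left(-7 \right)} \right)} = -2688 + \sqrt{24 + 106} = -2688 + \sqrt{130}$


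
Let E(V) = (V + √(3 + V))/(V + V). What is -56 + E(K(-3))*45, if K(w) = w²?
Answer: -67/2 + 5*√3 ≈ -24.840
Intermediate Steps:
E(V) = (V + √(3 + V))/(2*V) (E(V) = (V + √(3 + V))/((2*V)) = (V + √(3 + V))*(1/(2*V)) = (V + √(3 + V))/(2*V))
-56 + E(K(-3))*45 = -56 + (((-3)² + √(3 + (-3)²))/(2*((-3)²)))*45 = -56 + ((½)*(9 + √(3 + 9))/9)*45 = -56 + ((½)*(⅑)*(9 + √12))*45 = -56 + ((½)*(⅑)*(9 + 2*√3))*45 = -56 + (½ + √3/9)*45 = -56 + (45/2 + 5*√3) = -67/2 + 5*√3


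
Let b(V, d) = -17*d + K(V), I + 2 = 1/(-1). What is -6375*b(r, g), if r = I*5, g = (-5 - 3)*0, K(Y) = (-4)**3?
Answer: 408000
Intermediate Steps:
I = -3 (I = -2 + 1/(-1) = -2 - 1 = -3)
K(Y) = -64
g = 0 (g = -8*0 = 0)
r = -15 (r = -3*5 = -15)
b(V, d) = -64 - 17*d (b(V, d) = -17*d - 64 = -64 - 17*d)
-6375*b(r, g) = -6375*(-64 - 17*0) = -6375*(-64 + 0) = -6375*(-64) = 408000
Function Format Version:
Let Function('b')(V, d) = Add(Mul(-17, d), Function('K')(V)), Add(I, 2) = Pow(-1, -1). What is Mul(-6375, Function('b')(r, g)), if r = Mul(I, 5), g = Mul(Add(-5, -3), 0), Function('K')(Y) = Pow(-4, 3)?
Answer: 408000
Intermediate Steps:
I = -3 (I = Add(-2, Pow(-1, -1)) = Add(-2, -1) = -3)
Function('K')(Y) = -64
g = 0 (g = Mul(-8, 0) = 0)
r = -15 (r = Mul(-3, 5) = -15)
Function('b')(V, d) = Add(-64, Mul(-17, d)) (Function('b')(V, d) = Add(Mul(-17, d), -64) = Add(-64, Mul(-17, d)))
Mul(-6375, Function('b')(r, g)) = Mul(-6375, Add(-64, Mul(-17, 0))) = Mul(-6375, Add(-64, 0)) = Mul(-6375, -64) = 408000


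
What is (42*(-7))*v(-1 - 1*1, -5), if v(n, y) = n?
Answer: 588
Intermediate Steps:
(42*(-7))*v(-1 - 1*1, -5) = (42*(-7))*(-1 - 1*1) = -294*(-1 - 1) = -294*(-2) = 588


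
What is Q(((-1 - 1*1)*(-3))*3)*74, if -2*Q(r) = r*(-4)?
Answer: 2664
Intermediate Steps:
Q(r) = 2*r (Q(r) = -r*(-4)/2 = -(-2)*r = 2*r)
Q(((-1 - 1*1)*(-3))*3)*74 = (2*(((-1 - 1*1)*(-3))*3))*74 = (2*(((-1 - 1)*(-3))*3))*74 = (2*(-2*(-3)*3))*74 = (2*(6*3))*74 = (2*18)*74 = 36*74 = 2664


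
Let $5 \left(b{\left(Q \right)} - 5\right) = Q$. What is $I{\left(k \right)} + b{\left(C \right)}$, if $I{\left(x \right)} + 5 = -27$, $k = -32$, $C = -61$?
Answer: $- \frac{196}{5} \approx -39.2$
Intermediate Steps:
$b{\left(Q \right)} = 5 + \frac{Q}{5}$
$I{\left(x \right)} = -32$ ($I{\left(x \right)} = -5 - 27 = -32$)
$I{\left(k \right)} + b{\left(C \right)} = -32 + \left(5 + \frac{1}{5} \left(-61\right)\right) = -32 + \left(5 - \frac{61}{5}\right) = -32 - \frac{36}{5} = - \frac{196}{5}$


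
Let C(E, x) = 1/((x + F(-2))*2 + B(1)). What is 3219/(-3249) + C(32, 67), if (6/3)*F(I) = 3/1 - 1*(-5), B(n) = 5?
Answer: -52216/53067 ≈ -0.98396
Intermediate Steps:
F(I) = 4 (F(I) = (3/1 - 1*(-5))/2 = (3*1 + 5)/2 = (3 + 5)/2 = (1/2)*8 = 4)
C(E, x) = 1/(13 + 2*x) (C(E, x) = 1/((x + 4)*2 + 5) = 1/((4 + x)*2 + 5) = 1/((8 + 2*x) + 5) = 1/(13 + 2*x))
3219/(-3249) + C(32, 67) = 3219/(-3249) + 1/(13 + 2*67) = 3219*(-1/3249) + 1/(13 + 134) = -1073/1083 + 1/147 = -52216/53067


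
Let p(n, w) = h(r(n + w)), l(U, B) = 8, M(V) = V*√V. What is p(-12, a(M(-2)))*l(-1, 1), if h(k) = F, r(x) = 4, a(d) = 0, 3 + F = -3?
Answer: -48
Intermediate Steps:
F = -6 (F = -3 - 3 = -6)
M(V) = V^(3/2)
h(k) = -6
p(n, w) = -6
p(-12, a(M(-2)))*l(-1, 1) = -6*8 = -48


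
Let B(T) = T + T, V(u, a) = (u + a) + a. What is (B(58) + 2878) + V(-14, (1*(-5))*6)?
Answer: 2920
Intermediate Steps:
V(u, a) = u + 2*a (V(u, a) = (a + u) + a = u + 2*a)
B(T) = 2*T
(B(58) + 2878) + V(-14, (1*(-5))*6) = (2*58 + 2878) + (-14 + 2*((1*(-5))*6)) = (116 + 2878) + (-14 + 2*(-5*6)) = 2994 + (-14 + 2*(-30)) = 2994 + (-14 - 60) = 2994 - 74 = 2920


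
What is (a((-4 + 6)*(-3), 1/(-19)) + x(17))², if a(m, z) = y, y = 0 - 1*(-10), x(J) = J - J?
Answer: 100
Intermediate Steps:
x(J) = 0
y = 10 (y = 0 + 10 = 10)
a(m, z) = 10
(a((-4 + 6)*(-3), 1/(-19)) + x(17))² = (10 + 0)² = 10² = 100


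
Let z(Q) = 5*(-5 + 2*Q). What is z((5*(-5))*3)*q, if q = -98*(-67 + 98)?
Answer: 2354450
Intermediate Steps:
q = -3038 (q = -98*31 = -3038)
z(Q) = -25 + 10*Q
z((5*(-5))*3)*q = (-25 + 10*((5*(-5))*3))*(-3038) = (-25 + 10*(-25*3))*(-3038) = (-25 + 10*(-75))*(-3038) = (-25 - 750)*(-3038) = -775*(-3038) = 2354450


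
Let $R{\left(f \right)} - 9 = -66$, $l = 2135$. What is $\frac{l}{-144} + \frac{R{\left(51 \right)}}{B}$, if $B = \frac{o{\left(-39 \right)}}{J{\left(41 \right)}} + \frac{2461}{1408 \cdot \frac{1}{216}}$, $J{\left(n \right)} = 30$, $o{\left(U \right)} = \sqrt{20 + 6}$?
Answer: $- \frac{2142550820128535}{143052574418064} + \frac{13242240 \sqrt{26}}{993420655681} \approx -14.977$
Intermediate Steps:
$R{\left(f \right)} = -57$ ($R{\left(f \right)} = 9 - 66 = -57$)
$o{\left(U \right)} = \sqrt{26}$
$B = \frac{66447}{176} + \frac{\sqrt{26}}{30}$ ($B = \frac{\sqrt{26}}{30} + \frac{2461}{1408 \cdot \frac{1}{216}} = \sqrt{26} \cdot \frac{1}{30} + \frac{2461}{1408 \cdot \frac{1}{216}} = \frac{\sqrt{26}}{30} + \frac{2461}{\frac{176}{27}} = \frac{\sqrt{26}}{30} + 2461 \cdot \frac{27}{176} = \frac{\sqrt{26}}{30} + \frac{66447}{176} = \frac{66447}{176} + \frac{\sqrt{26}}{30} \approx 377.71$)
$\frac{l}{-144} + \frac{R{\left(51 \right)}}{B} = \frac{2135}{-144} - \frac{57}{\frac{66447}{176} + \frac{\sqrt{26}}{30}} = 2135 \left(- \frac{1}{144}\right) - \frac{57}{\frac{66447}{176} + \frac{\sqrt{26}}{30}} = - \frac{2135}{144} - \frac{57}{\frac{66447}{176} + \frac{\sqrt{26}}{30}}$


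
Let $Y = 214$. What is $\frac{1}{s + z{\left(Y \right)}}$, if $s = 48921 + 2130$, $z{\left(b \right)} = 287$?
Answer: $\frac{1}{51338} \approx 1.9479 \cdot 10^{-5}$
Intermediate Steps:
$s = 51051$
$\frac{1}{s + z{\left(Y \right)}} = \frac{1}{51051 + 287} = \frac{1}{51338}$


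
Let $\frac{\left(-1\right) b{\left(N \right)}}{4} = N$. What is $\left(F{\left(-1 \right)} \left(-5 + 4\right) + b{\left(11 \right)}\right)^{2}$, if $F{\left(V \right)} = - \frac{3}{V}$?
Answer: $2209$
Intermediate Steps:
$b{\left(N \right)} = - 4 N$
$\left(F{\left(-1 \right)} \left(-5 + 4\right) + b{\left(11 \right)}\right)^{2} = \left(- \frac{3}{-1} \left(-5 + 4\right) - 44\right)^{2} = \left(\left(-3\right) \left(-1\right) \left(-1\right) - 44\right)^{2} = \left(3 \left(-1\right) - 44\right)^{2} = \left(-3 - 44\right)^{2} = \left(-47\right)^{2} = 2209$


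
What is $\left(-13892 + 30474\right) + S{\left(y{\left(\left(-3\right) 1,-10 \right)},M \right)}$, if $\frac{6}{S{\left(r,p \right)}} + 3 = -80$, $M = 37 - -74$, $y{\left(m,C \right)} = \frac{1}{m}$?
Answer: $\frac{1376300}{83} \approx 16582.0$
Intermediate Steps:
$M = 111$ ($M = 37 + 74 = 111$)
$S{\left(r,p \right)} = - \frac{6}{83}$ ($S{\left(r,p \right)} = \frac{6}{-3 - 80} = \frac{6}{-83} = 6 \left(- \frac{1}{83}\right) = - \frac{6}{83}$)
$\left(-13892 + 30474\right) + S{\left(y{\left(\left(-3\right) 1,-10 \right)},M \right)} = \left(-13892 + 30474\right) - \frac{6}{83} = 16582 - \frac{6}{83} = \frac{1376300}{83}$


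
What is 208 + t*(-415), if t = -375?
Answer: 155833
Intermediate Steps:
208 + t*(-415) = 208 - 375*(-415) = 208 + 155625 = 155833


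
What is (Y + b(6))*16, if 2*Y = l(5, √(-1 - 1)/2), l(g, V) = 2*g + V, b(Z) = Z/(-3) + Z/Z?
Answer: 64 + 4*I*√2 ≈ 64.0 + 5.6569*I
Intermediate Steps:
b(Z) = 1 - Z/3 (b(Z) = Z*(-⅓) + 1 = -Z/3 + 1 = 1 - Z/3)
l(g, V) = V + 2*g
Y = 5 + I*√2/4 (Y = (√(-1 - 1)/2 + 2*5)/2 = (√(-2)*(½) + 10)/2 = ((I*√2)*(½) + 10)/2 = (I*√2/2 + 10)/2 = (10 + I*√2/2)/2 = 5 + I*√2/4 ≈ 5.0 + 0.35355*I)
(Y + b(6))*16 = ((5 + I*√2/4) + (1 - ⅓*6))*16 = ((5 + I*√2/4) + (1 - 2))*16 = ((5 + I*√2/4) - 1)*16 = (4 + I*√2/4)*16 = 64 + 4*I*√2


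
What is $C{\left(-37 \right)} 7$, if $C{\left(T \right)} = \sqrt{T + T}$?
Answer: $7 i \sqrt{74} \approx 60.216 i$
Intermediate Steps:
$C{\left(T \right)} = \sqrt{2} \sqrt{T}$ ($C{\left(T \right)} = \sqrt{2 T} = \sqrt{2} \sqrt{T}$)
$C{\left(-37 \right)} 7 = \sqrt{2} \sqrt{-37} \cdot 7 = \sqrt{2} i \sqrt{37} \cdot 7 = i \sqrt{74} \cdot 7 = 7 i \sqrt{74}$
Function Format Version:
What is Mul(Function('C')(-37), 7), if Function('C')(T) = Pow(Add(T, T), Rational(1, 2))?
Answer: Mul(7, I, Pow(74, Rational(1, 2))) ≈ Mul(60.216, I)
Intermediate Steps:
Function('C')(T) = Mul(Pow(2, Rational(1, 2)), Pow(T, Rational(1, 2))) (Function('C')(T) = Pow(Mul(2, T), Rational(1, 2)) = Mul(Pow(2, Rational(1, 2)), Pow(T, Rational(1, 2))))
Mul(Function('C')(-37), 7) = Mul(Mul(Pow(2, Rational(1, 2)), Pow(-37, Rational(1, 2))), 7) = Mul(Mul(Pow(2, Rational(1, 2)), Mul(I, Pow(37, Rational(1, 2)))), 7) = Mul(Mul(I, Pow(74, Rational(1, 2))), 7) = Mul(7, I, Pow(74, Rational(1, 2)))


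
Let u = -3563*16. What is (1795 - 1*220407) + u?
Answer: -275620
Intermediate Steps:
u = -57008
(1795 - 1*220407) + u = (1795 - 1*220407) - 57008 = (1795 - 220407) - 57008 = -218612 - 57008 = -275620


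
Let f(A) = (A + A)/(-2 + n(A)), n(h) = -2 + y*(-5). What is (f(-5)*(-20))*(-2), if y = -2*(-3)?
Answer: 200/17 ≈ 11.765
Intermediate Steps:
y = 6
n(h) = -32 (n(h) = -2 + 6*(-5) = -2 - 30 = -32)
f(A) = -A/17 (f(A) = (A + A)/(-2 - 32) = (2*A)/(-34) = (2*A)*(-1/34) = -A/17)
(f(-5)*(-20))*(-2) = (-1/17*(-5)*(-20))*(-2) = ((5/17)*(-20))*(-2) = -100/17*(-2) = 200/17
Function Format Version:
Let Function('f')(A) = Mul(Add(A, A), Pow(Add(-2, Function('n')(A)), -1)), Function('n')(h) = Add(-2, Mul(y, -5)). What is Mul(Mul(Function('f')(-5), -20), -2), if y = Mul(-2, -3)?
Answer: Rational(200, 17) ≈ 11.765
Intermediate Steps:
y = 6
Function('n')(h) = -32 (Function('n')(h) = Add(-2, Mul(6, -5)) = Add(-2, -30) = -32)
Function('f')(A) = Mul(Rational(-1, 17), A) (Function('f')(A) = Mul(Add(A, A), Pow(Add(-2, -32), -1)) = Mul(Mul(2, A), Pow(-34, -1)) = Mul(Mul(2, A), Rational(-1, 34)) = Mul(Rational(-1, 17), A))
Mul(Mul(Function('f')(-5), -20), -2) = Mul(Mul(Mul(Rational(-1, 17), -5), -20), -2) = Mul(Mul(Rational(5, 17), -20), -2) = Mul(Rational(-100, 17), -2) = Rational(200, 17)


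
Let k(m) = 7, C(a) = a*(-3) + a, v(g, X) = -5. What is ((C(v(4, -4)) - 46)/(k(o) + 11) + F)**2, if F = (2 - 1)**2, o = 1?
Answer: 1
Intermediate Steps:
C(a) = -2*a (C(a) = -3*a + a = -2*a)
F = 1 (F = 1**2 = 1)
((C(v(4, -4)) - 46)/(k(o) + 11) + F)**2 = ((-2*(-5) - 46)/(7 + 11) + 1)**2 = ((10 - 46)/18 + 1)**2 = (-36*1/18 + 1)**2 = (-2 + 1)**2 = (-1)**2 = 1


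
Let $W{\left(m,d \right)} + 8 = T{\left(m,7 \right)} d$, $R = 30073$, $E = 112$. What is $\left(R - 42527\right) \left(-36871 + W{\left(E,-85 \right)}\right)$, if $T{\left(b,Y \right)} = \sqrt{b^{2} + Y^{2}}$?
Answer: $459291066 + 7410130 \sqrt{257} \approx 5.7808 \cdot 10^{8}$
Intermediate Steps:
$T{\left(b,Y \right)} = \sqrt{Y^{2} + b^{2}}$
$W{\left(m,d \right)} = -8 + d \sqrt{49 + m^{2}}$ ($W{\left(m,d \right)} = -8 + \sqrt{7^{2} + m^{2}} d = -8 + \sqrt{49 + m^{2}} d = -8 + d \sqrt{49 + m^{2}}$)
$\left(R - 42527\right) \left(-36871 + W{\left(E,-85 \right)}\right) = \left(30073 - 42527\right) \left(-36871 - \left(8 + 85 \sqrt{49 + 112^{2}}\right)\right) = - 12454 \left(-36871 - \left(8 + 85 \sqrt{49 + 12544}\right)\right) = - 12454 \left(-36871 - \left(8 + 85 \sqrt{12593}\right)\right) = - 12454 \left(-36871 - \left(8 + 85 \cdot 7 \sqrt{257}\right)\right) = - 12454 \left(-36871 - \left(8 + 595 \sqrt{257}\right)\right) = - 12454 \left(-36879 - 595 \sqrt{257}\right) = 459291066 + 7410130 \sqrt{257}$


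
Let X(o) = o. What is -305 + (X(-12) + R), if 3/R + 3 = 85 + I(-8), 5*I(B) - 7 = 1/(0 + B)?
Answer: -211415/667 ≈ -316.96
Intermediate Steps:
I(B) = 7/5 + 1/(5*B) (I(B) = 7/5 + 1/(5*(0 + B)) = 7/5 + 1/(5*B))
R = 24/667 (R = 3/(-3 + (85 + (⅕)*(1 + 7*(-8))/(-8))) = 3/(-3 + (85 + (⅕)*(-⅛)*(1 - 56))) = 3/(-3 + (85 + (⅕)*(-⅛)*(-55))) = 3/(-3 + (85 + 11/8)) = 3/(-3 + 691/8) = 3/(667/8) = 3*(8/667) = 24/667 ≈ 0.035982)
-305 + (X(-12) + R) = -305 + (-12 + 24/667) = -305 - 7980/667 = -211415/667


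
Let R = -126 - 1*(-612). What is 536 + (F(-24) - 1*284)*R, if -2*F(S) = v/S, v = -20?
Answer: -275381/2 ≈ -1.3769e+5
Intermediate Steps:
R = 486 (R = -126 + 612 = 486)
F(S) = 10/S (F(S) = -(-10)/S = 10/S)
536 + (F(-24) - 1*284)*R = 536 + (10/(-24) - 1*284)*486 = 536 + (10*(-1/24) - 284)*486 = 536 + (-5/12 - 284)*486 = 536 - 3413/12*486 = 536 - 276453/2 = -275381/2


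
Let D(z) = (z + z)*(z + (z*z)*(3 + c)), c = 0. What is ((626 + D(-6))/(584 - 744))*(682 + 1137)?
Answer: 543881/80 ≈ 6798.5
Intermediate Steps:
D(z) = 2*z*(z + 3*z²) (D(z) = (z + z)*(z + (z*z)*(3 + 0)) = (2*z)*(z + z²*3) = (2*z)*(z + 3*z²) = 2*z*(z + 3*z²))
((626 + D(-6))/(584 - 744))*(682 + 1137) = ((626 + (-6)²*(2 + 6*(-6)))/(584 - 744))*(682 + 1137) = ((626 + 36*(2 - 36))/(-160))*1819 = ((626 + 36*(-34))*(-1/160))*1819 = ((626 - 1224)*(-1/160))*1819 = -598*(-1/160)*1819 = (299/80)*1819 = 543881/80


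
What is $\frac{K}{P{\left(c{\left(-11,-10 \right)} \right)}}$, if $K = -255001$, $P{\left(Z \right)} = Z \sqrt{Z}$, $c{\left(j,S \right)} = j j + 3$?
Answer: $- \frac{255001 \sqrt{31}}{7688} \approx -184.68$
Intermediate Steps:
$c{\left(j,S \right)} = 3 + j^{2}$ ($c{\left(j,S \right)} = j^{2} + 3 = 3 + j^{2}$)
$P{\left(Z \right)} = Z^{\frac{3}{2}}$
$\frac{K}{P{\left(c{\left(-11,-10 \right)} \right)}} = - \frac{255001}{\left(3 + \left(-11\right)^{2}\right)^{\frac{3}{2}}} = - \frac{255001}{\left(3 + 121\right)^{\frac{3}{2}}} = - \frac{255001}{124^{\frac{3}{2}}} = - \frac{255001}{248 \sqrt{31}} = - 255001 \frac{\sqrt{31}}{7688} = - \frac{255001 \sqrt{31}}{7688}$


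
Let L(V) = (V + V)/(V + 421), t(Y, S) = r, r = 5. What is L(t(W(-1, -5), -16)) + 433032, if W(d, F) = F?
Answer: 92235821/213 ≈ 4.3303e+5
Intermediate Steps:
t(Y, S) = 5
L(V) = 2*V/(421 + V) (L(V) = (2*V)/(421 + V) = 2*V/(421 + V))
L(t(W(-1, -5), -16)) + 433032 = 2*5/(421 + 5) + 433032 = 2*5/426 + 433032 = 2*5*(1/426) + 433032 = 5/213 + 433032 = 92235821/213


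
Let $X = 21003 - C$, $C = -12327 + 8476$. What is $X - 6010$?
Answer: $18844$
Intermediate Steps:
$C = -3851$
$X = 24854$ ($X = 21003 - -3851 = 21003 + 3851 = 24854$)
$X - 6010 = 24854 - 6010 = 18844$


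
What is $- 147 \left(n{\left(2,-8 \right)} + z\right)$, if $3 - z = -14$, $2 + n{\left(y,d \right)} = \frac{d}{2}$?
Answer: $-1617$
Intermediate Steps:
$n{\left(y,d \right)} = -2 + \frac{d}{2}$
$z = 17$ ($z = 3 - -14 = 3 + 14 = 17$)
$- 147 \left(n{\left(2,-8 \right)} + z\right) = - 147 \left(\left(-2 + \frac{1}{2} \left(-8\right)\right) + 17\right) = - 147 \left(\left(-2 - 4\right) + 17\right) = - 147 \left(-6 + 17\right) = \left(-147\right) 11 = -1617$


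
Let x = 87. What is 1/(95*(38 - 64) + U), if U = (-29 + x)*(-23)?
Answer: -1/3804 ≈ -0.00026288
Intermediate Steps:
U = -1334 (U = (-29 + 87)*(-23) = 58*(-23) = -1334)
1/(95*(38 - 64) + U) = 1/(95*(38 - 64) - 1334) = 1/(95*(-26) - 1334) = 1/(-2470 - 1334) = 1/(-3804) = -1/3804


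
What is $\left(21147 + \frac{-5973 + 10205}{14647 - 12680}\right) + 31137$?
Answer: $\frac{102846860}{1967} \approx 52286.0$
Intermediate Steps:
$\left(21147 + \frac{-5973 + 10205}{14647 - 12680}\right) + 31137 = \left(21147 + \frac{4232}{1967}\right) + 31137 = \frac{41600381}{1967} + 31137 = \frac{102846860}{1967}$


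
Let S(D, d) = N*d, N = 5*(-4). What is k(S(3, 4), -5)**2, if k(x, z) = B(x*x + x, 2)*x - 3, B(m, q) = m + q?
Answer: 255796212169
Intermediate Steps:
N = -20
S(D, d) = -20*d
k(x, z) = -3 + x*(2 + x + x**2) (k(x, z) = ((x*x + x) + 2)*x - 3 = ((x**2 + x) + 2)*x - 3 = ((x + x**2) + 2)*x - 3 = (2 + x + x**2)*x - 3 = x*(2 + x + x**2) - 3 = -3 + x*(2 + x + x**2))
k(S(3, 4), -5)**2 = (-3 + (-20*4)*(2 + (-20*4)*(1 - 20*4)))**2 = (-3 - 80*(2 - 80*(1 - 80)))**2 = (-3 - 80*(2 - 80*(-79)))**2 = (-3 - 80*(2 + 6320))**2 = (-3 - 80*6322)**2 = (-3 - 505760)**2 = (-505763)**2 = 255796212169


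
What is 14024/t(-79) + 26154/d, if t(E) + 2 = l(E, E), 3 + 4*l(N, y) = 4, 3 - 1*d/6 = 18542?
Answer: -1039994257/129773 ≈ -8014.0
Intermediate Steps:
d = -111234 (d = 18 - 6*18542 = 18 - 111252 = -111234)
l(N, y) = 1/4 (l(N, y) = -3/4 + (1/4)*4 = -3/4 + 1 = 1/4)
t(E) = -7/4 (t(E) = -2 + 1/4 = -7/4)
14024/t(-79) + 26154/d = 14024/(-7/4) + 26154/(-111234) = 14024*(-4/7) + 26154*(-1/111234) = -56096/7 - 4359/18539 = -1039994257/129773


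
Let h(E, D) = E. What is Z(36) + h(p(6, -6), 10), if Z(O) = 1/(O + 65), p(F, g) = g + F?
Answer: 1/101 ≈ 0.0099010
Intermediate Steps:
p(F, g) = F + g
Z(O) = 1/(65 + O)
Z(36) + h(p(6, -6), 10) = 1/(65 + 36) + (6 - 6) = 1/101 + 0 = 1/101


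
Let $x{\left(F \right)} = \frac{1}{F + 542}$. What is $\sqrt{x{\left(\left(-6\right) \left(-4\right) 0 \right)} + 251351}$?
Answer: $\frac{\sqrt{73837875706}}{542} \approx 501.35$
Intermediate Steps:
$x{\left(F \right)} = \frac{1}{542 + F}$
$\sqrt{x{\left(\left(-6\right) \left(-4\right) 0 \right)} + 251351} = \sqrt{\frac{1}{542 + \left(-6\right) \left(-4\right) 0} + 251351} = \sqrt{\frac{1}{542 + 24 \cdot 0} + 251351} = \sqrt{\frac{1}{542 + 0} + 251351} = \sqrt{\frac{1}{542} + 251351} = \sqrt{\frac{136232243}{542}} = \frac{\sqrt{73837875706}}{542}$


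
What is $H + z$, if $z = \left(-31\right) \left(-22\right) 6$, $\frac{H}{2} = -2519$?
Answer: $-946$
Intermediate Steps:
$H = -5038$ ($H = 2 \left(-2519\right) = -5038$)
$z = 4092$ ($z = 682 \cdot 6 = 4092$)
$H + z = -5038 + 4092 = -946$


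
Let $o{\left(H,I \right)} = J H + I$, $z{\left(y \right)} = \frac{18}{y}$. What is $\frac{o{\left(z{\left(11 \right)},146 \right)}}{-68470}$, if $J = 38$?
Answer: $- \frac{229}{75317} \approx -0.0030405$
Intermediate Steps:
$o{\left(H,I \right)} = I + 38 H$ ($o{\left(H,I \right)} = 38 H + I = I + 38 H$)
$\frac{o{\left(z{\left(11 \right)},146 \right)}}{-68470} = \frac{146 + 38 \cdot \frac{18}{11}}{-68470} = \left(146 + 38 \cdot 18 \cdot \frac{1}{11}\right) \left(- \frac{1}{68470}\right) = \left(146 + 38 \cdot \frac{18}{11}\right) \left(- \frac{1}{68470}\right) = \left(146 + \frac{684}{11}\right) \left(- \frac{1}{68470}\right) = \frac{2290}{11} \left(- \frac{1}{68470}\right) = - \frac{229}{75317}$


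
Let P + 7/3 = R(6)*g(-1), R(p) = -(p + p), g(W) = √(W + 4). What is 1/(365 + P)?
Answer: 204/73741 + 27*√3/294964 ≈ 0.0029250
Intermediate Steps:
g(W) = √(4 + W)
R(p) = -2*p
P = -7/3 - 12*√3 (P = -7/3 + (-2*6)*√(4 - 1) = -7/3 - 12*√3 ≈ -23.118)
1/(365 + P) = 1/(365 + (-7/3 - 12*√3)) = 1/(1088/3 - 12*√3)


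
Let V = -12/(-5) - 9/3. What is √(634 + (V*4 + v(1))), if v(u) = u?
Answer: √15815/5 ≈ 25.152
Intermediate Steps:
V = -⅗ (V = -12*(-⅕) - 9*⅓ = 12/5 - 3 = -⅗ ≈ -0.60000)
√(634 + (V*4 + v(1))) = √(634 + (-⅗*4 + 1)) = √(634 + (-12/5 + 1)) = √(634 - 7/5) = √(3163/5) = √15815/5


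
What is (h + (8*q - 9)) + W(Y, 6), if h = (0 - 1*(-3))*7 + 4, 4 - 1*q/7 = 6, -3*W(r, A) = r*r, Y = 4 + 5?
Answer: -123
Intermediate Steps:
Y = 9
W(r, A) = -r²/3 (W(r, A) = -r*r/3 = -r²/3)
q = -14 (q = 28 - 7*6 = 28 - 42 = -14)
h = 25 (h = (0 + 3)*7 + 4 = 3*7 + 4 = 21 + 4 = 25)
(h + (8*q - 9)) + W(Y, 6) = (25 + (8*(-14) - 9)) - ⅓*9² = (25 + (-112 - 9)) - ⅓*81 = (25 - 121) - 27 = -96 - 27 = -123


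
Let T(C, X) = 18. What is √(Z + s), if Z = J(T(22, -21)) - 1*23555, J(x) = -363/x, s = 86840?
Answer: √2277534/6 ≈ 251.52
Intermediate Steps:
Z = -141451/6 (Z = -363/18 - 1*23555 = -363*1/18 - 23555 = -121/6 - 23555 = -141451/6 ≈ -23575.)
√(Z + s) = √(-141451/6 + 86840) = √(379589/6) = √2277534/6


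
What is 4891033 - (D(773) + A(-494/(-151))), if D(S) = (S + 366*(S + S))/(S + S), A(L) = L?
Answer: 1476980295/302 ≈ 4.8907e+6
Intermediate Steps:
D(S) = 733/2 (D(S) = (S + 366*(2*S))/((2*S)) = (S + 732*S)*(1/(2*S)) = (733*S)*(1/(2*S)) = 733/2)
4891033 - (D(773) + A(-494/(-151))) = 4891033 - (733/2 - 494/(-151)) = 4891033 - (733/2 - 494*(-1/151)) = 4891033 - (733/2 + 494/151) = 4891033 - 1*111671/302 = 4891033 - 111671/302 = 1476980295/302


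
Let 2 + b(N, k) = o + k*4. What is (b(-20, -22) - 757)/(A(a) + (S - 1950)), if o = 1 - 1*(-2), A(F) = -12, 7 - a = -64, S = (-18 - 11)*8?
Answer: 422/1097 ≈ 0.38469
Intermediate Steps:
S = -232 (S = -29*8 = -232)
a = 71 (a = 7 - 1*(-64) = 7 + 64 = 71)
o = 3 (o = 1 + 2 = 3)
b(N, k) = 1 + 4*k (b(N, k) = -2 + (3 + k*4) = -2 + (3 + 4*k) = 1 + 4*k)
(b(-20, -22) - 757)/(A(a) + (S - 1950)) = ((1 + 4*(-22)) - 757)/(-12 + (-232 - 1950)) = ((1 - 88) - 757)/(-12 - 2182) = (-87 - 757)/(-2194) = -844*(-1/2194) = 422/1097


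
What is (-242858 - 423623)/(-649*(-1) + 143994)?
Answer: -666481/144643 ≈ -4.6078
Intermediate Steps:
(-242858 - 423623)/(-649*(-1) + 143994) = -666481/(649 + 143994) = -666481/144643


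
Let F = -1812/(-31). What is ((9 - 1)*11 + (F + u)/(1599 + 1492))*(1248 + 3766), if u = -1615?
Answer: 42037350930/95821 ≈ 4.3871e+5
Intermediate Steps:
F = 1812/31 (F = -1812*(-1/31) = 1812/31 ≈ 58.452)
((9 - 1)*11 + (F + u)/(1599 + 1492))*(1248 + 3766) = ((9 - 1)*11 + (1812/31 - 1615)/(1599 + 1492))*(1248 + 3766) = (8*11 - 48253/31/3091)*5014 = (88 - 48253/31*1/3091)*5014 = (88 - 48253/95821)*5014 = (8383995/95821)*5014 = 42037350930/95821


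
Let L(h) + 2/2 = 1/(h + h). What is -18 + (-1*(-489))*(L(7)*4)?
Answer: -12840/7 ≈ -1834.3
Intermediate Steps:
L(h) = -1 + 1/(2*h) (L(h) = -1 + 1/(h + h) = -1 + 1/(2*h))
-18 + (-1*(-489))*(L(7)*4) = -18 + (-1*(-489))*(((½ - 1*7)/7)*4) = -18 + 489*(((½ - 7)/7)*4) = -18 + 489*(((⅐)*(-13/2))*4) = -18 + 489*(-13/14*4) = -18 + 489*(-26/7) = -18 - 12714/7 = -12840/7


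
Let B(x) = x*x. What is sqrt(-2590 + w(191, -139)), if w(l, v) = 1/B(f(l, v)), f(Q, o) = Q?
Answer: 3*I*sqrt(10498421)/191 ≈ 50.892*I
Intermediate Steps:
B(x) = x**2
w(l, v) = l**(-2) (w(l, v) = 1/(l**2) = l**(-2))
sqrt(-2590 + w(191, -139)) = sqrt(-2590 + 191**(-2)) = sqrt(-2590 + 1/36481) = sqrt(-94485789/36481) = 3*I*sqrt(10498421)/191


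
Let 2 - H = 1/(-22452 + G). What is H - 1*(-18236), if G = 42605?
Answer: 367550413/20153 ≈ 18238.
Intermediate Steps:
H = 40305/20153 (H = 2 - 1/(-22452 + 42605) = 2 - 1/20153 = 40305/20153 ≈ 2.0000)
H - 1*(-18236) = 40305/20153 - 1*(-18236) = 40305/20153 + 18236 = 367550413/20153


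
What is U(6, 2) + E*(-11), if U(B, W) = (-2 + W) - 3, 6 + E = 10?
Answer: -47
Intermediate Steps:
E = 4 (E = -6 + 10 = 4)
U(B, W) = -5 + W
U(6, 2) + E*(-11) = (-5 + 2) + 4*(-11) = -3 - 44 = -47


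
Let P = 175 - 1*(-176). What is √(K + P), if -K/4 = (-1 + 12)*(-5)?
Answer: √571 ≈ 23.896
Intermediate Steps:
K = 220 (K = -4*(-1 + 12)*(-5) = -44*(-5) = -4*(-55) = 220)
P = 351 (P = 175 + 176 = 351)
√(K + P) = √(220 + 351) = √571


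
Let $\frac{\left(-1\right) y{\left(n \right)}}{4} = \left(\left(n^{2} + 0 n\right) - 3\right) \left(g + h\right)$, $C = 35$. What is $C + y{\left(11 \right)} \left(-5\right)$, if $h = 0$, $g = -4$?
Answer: $-9405$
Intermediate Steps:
$y{\left(n \right)} = -48 + 16 n^{2}$ ($y{\left(n \right)} = - 4 \left(\left(n^{2} + 0 n\right) - 3\right) \left(-4 + 0\right) = - 4 \left(\left(n^{2} + 0\right) - 3\right) \left(-4\right) = - 4 \left(n^{2} - 3\right) \left(-4\right) = - 4 \left(-3 + n^{2}\right) \left(-4\right) = - 4 \left(12 - 4 n^{2}\right) = -48 + 16 n^{2}$)
$C + y{\left(11 \right)} \left(-5\right) = 35 + \left(-48 + 16 \cdot 11^{2}\right) \left(-5\right) = 35 + \left(-48 + 16 \cdot 121\right) \left(-5\right) = 35 + \left(-48 + 1936\right) \left(-5\right) = 35 + 1888 \left(-5\right) = 35 - 9440 = -9405$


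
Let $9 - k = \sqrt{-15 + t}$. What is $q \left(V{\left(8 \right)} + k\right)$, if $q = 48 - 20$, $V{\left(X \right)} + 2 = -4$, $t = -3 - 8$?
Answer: $84 - 28 i \sqrt{26} \approx 84.0 - 142.77 i$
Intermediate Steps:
$t = -11$ ($t = -3 - 8 = -11$)
$V{\left(X \right)} = -6$ ($V{\left(X \right)} = -2 - 4 = -6$)
$q = 28$ ($q = 48 - 20 = 28$)
$k = 9 - i \sqrt{26}$ ($k = 9 - \sqrt{-15 - 11} = 9 - \sqrt{-26} = 9 - i \sqrt{26} \approx 9.0 - 5.099 i$)
$q \left(V{\left(8 \right)} + k\right) = 28 \left(-6 + \left(9 - i \sqrt{26}\right)\right) = 28 \left(3 - i \sqrt{26}\right) = 84 - 28 i \sqrt{26}$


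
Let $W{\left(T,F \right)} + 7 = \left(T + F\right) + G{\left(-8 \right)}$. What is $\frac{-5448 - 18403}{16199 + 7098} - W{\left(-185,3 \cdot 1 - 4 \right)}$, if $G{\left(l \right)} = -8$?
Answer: $\frac{4658846}{23297} \approx 199.98$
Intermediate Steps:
$W{\left(T,F \right)} = -15 + F + T$ ($W{\left(T,F \right)} = -7 - \left(8 - F - T\right) = -7 + \left(-8 + F + T\right) = -15 + F + T$)
$\frac{-5448 - 18403}{16199 + 7098} - W{\left(-185,3 \cdot 1 - 4 \right)} = \frac{-5448 - 18403}{16199 + 7098} - \left(-15 + \left(3 \cdot 1 - 4\right) - 185\right) = - \frac{23851}{23297} - \left(-15 + \left(3 - 4\right) - 185\right) = \left(-23851\right) \frac{1}{23297} - \left(-15 - 1 - 185\right) = - \frac{23851}{23297} - -201 = - \frac{23851}{23297} + 201 = \frac{4658846}{23297}$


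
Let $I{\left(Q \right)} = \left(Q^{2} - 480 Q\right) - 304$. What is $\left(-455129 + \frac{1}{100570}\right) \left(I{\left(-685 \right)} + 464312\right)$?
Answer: $- \frac{57766182780274457}{100570} \approx -5.7439 \cdot 10^{11}$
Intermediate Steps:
$I{\left(Q \right)} = -304 + Q^{2} - 480 Q$
$\left(-455129 + \frac{1}{100570}\right) \left(I{\left(-685 \right)} + 464312\right) = \left(-455129 + \frac{1}{100570}\right) \left(\left(-304 + \left(-685\right)^{2} - -328800\right) + 464312\right) = \left(-455129 + \frac{1}{100570}\right) \left(\left(-304 + 469225 + 328800\right) + 464312\right) = - \frac{45772323529 \left(797721 + 464312\right)}{100570} = \left(- \frac{45772323529}{100570}\right) 1262033 = - \frac{57766182780274457}{100570}$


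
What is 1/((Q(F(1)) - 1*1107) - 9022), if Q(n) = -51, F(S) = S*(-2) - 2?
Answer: -1/10180 ≈ -9.8232e-5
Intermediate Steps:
F(S) = -2 - 2*S (F(S) = -2*S - 2 = -2 - 2*S)
1/((Q(F(1)) - 1*1107) - 9022) = 1/((-51 - 1*1107) - 9022) = 1/((-51 - 1107) - 9022) = 1/(-1158 - 9022) = 1/(-10180) = -1/10180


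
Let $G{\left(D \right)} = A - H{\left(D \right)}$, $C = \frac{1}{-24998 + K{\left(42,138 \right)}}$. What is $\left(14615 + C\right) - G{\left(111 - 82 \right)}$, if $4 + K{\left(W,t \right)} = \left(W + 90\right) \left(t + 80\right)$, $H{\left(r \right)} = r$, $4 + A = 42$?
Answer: $\frac{55123045}{3774} \approx 14606.0$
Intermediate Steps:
$A = 38$ ($A = -4 + 42 = 38$)
$K{\left(W,t \right)} = -4 + \left(80 + t\right) \left(90 + W\right)$ ($K{\left(W,t \right)} = -4 + \left(W + 90\right) \left(t + 80\right) = -4 + \left(90 + W\right) \left(80 + t\right) = -4 + \left(80 + t\right) \left(90 + W\right)$)
$C = \frac{1}{3774}$ ($C = \frac{1}{-24998 + \left(7196 + 80 \cdot 42 + 90 \cdot 138 + 42 \cdot 138\right)} = \frac{1}{-24998 + \left(7196 + 3360 + 12420 + 5796\right)} = \frac{1}{-24998 + 28772} = \frac{1}{3774} \approx 0.00026497$)
$G{\left(D \right)} = 38 - D$
$\left(14615 + C\right) - G{\left(111 - 82 \right)} = \left(14615 + \frac{1}{3774}\right) - \left(38 - \left(111 - 82\right)\right) = \frac{55157011}{3774} - \left(38 - \left(111 - 82\right)\right) = \frac{55157011}{3774} - \left(38 - 29\right) = \frac{55157011}{3774} - 9 = \frac{55123045}{3774}$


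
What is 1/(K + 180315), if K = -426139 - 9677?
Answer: -1/255501 ≈ -3.9139e-6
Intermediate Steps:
K = -435816
1/(K + 180315) = 1/(-435816 + 180315) = 1/(-255501) = -1/255501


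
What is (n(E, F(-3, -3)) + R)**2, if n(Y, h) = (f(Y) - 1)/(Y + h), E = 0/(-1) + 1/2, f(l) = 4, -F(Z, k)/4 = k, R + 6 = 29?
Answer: 337561/625 ≈ 540.10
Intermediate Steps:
R = 23 (R = -6 + 29 = 23)
F(Z, k) = -4*k
E = 1/2 (E = 0*(-1) + 1*(1/2) = 0 + 1/2 = 1/2 ≈ 0.50000)
n(Y, h) = 3/(Y + h) (n(Y, h) = (4 - 1)/(Y + h) = 3/(Y + h))
(n(E, F(-3, -3)) + R)**2 = (3/(1/2 - 4*(-3)) + 23)**2 = (3/(1/2 + 12) + 23)**2 = (3/(25/2) + 23)**2 = (3*(2/25) + 23)**2 = (6/25 + 23)**2 = (581/25)**2 = 337561/625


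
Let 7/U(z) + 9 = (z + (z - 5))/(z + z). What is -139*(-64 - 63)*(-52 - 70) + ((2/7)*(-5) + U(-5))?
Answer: -226135178/105 ≈ -2.1537e+6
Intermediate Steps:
U(z) = 7/(-9 + (-5 + 2*z)/(2*z)) (U(z) = 7/(-9 + (z + (z - 5))/(z + z)) = 7/(-9 + (z + (-5 + z))/((2*z))) = 7/(-9 + (-5 + 2*z)*(1/(2*z))) = 7/(-9 + (-5 + 2*z)/(2*z)))
-139*(-64 - 63)*(-52 - 70) + ((2/7)*(-5) + U(-5)) = -139*(-64 - 63)*(-52 - 70) + ((2/7)*(-5) - 14*(-5)/(5 + 16*(-5))) = -(-17653)*(-122) + ((2*(⅐))*(-5) - 14*(-5)/(5 - 80)) = -139*15494 + ((2/7)*(-5) - 14*(-5)/(-75)) = -2153666 + (-10/7 - 14*(-5)*(-1/75)) = -2153666 + (-10/7 - 14/15) = -2153666 - 248/105 = -226135178/105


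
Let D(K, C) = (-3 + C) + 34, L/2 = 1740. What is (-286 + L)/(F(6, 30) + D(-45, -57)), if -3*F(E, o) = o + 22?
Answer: -4791/65 ≈ -73.708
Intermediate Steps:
F(E, o) = -22/3 - o/3 (F(E, o) = -(o + 22)/3 = -(22 + o)/3 = -22/3 - o/3)
L = 3480 (L = 2*1740 = 3480)
D(K, C) = 31 + C
(-286 + L)/(F(6, 30) + D(-45, -57)) = (-286 + 3480)/((-22/3 - ⅓*30) + (31 - 57)) = 3194/((-22/3 - 10) - 26) = 3194/(-52/3 - 26) = 3194/(-130/3) = 3194*(-3/130) = -4791/65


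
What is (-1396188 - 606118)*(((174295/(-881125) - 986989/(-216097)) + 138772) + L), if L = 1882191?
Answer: -22014456463466531992166/5440241975 ≈ -4.0466e+12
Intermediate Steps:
(-1396188 - 606118)*(((174295/(-881125) - 986989/(-216097)) + 138772) + L) = (-1396188 - 606118)*(((174295/(-881125) - 986989/(-216097)) + 138772) + 1882191) = -2002306*(((174295*(-1/881125) - 986989*(-1/216097)) + 138772) + 1882191) = -2002306*(((-34859/176225 + 986989/216097) + 138772) + 1882191) = -2002306*((23771315886/5440241975 + 138772) + 1882191) = -2002306*(754977030670586/5440241975 + 1882191) = -2002306*10994551513837811/5440241975 = -22014456463466531992166/5440241975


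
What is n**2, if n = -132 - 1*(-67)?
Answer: 4225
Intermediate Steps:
n = -65 (n = -132 + 67 = -65)
n**2 = (-65)**2 = 4225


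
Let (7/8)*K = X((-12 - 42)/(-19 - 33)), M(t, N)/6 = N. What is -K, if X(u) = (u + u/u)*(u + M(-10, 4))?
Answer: -9858/169 ≈ -58.331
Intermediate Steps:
M(t, N) = 6*N
X(u) = (1 + u)*(24 + u) (X(u) = (u + u/u)*(u + 6*4) = (u + 1)*(u + 24) = (1 + u)*(24 + u))
K = 9858/169 (K = 8*(24 + ((-12 - 42)/(-19 - 33))**2 + 25*((-12 - 42)/(-19 - 33)))/7 = 8*(24 + (-54/(-52))**2 + 25*(-54/(-52)))/7 = 8*(24 + (-54*(-1/52))**2 + 25*(-54*(-1/52)))/7 = 8*(24 + (27/26)**2 + 25*(27/26))/7 = 8*(24 + 729/676 + 675/26)/7 = (8/7)*(34503/676) = 9858/169 ≈ 58.331)
-K = -1*9858/169 = -9858/169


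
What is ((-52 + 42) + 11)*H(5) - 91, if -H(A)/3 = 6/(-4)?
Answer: -173/2 ≈ -86.500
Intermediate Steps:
H(A) = 9/2 (H(A) = -18/(-4) = -18*(-1)/4 = -3*(-3/2) = 9/2)
((-52 + 42) + 11)*H(5) - 91 = ((-52 + 42) + 11)*(9/2) - 91 = (-10 + 11)*(9/2) - 91 = 1*(9/2) - 91 = 9/2 - 91 = -173/2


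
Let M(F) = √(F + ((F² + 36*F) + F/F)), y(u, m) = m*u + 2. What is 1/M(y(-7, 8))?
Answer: √919/919 ≈ 0.032987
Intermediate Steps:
y(u, m) = 2 + m*u
M(F) = √(1 + F² + 37*F) (M(F) = √(F + ((F² + 36*F) + 1)) = √(F + (1 + F² + 36*F)) = √(1 + F² + 37*F))
1/M(y(-7, 8)) = 1/(√(1 + (2 + 8*(-7))² + 37*(2 + 8*(-7)))) = 1/(√(1 + (2 - 56)² + 37*(2 - 56))) = 1/(√(1 + (-54)² + 37*(-54))) = 1/(√(1 + 2916 - 1998)) = 1/(√919) = √919/919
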